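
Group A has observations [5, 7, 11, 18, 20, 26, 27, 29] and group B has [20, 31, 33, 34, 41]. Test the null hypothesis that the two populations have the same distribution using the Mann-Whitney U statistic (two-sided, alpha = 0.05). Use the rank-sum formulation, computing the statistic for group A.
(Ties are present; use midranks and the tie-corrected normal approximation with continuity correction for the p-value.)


Step 1: Combine and sort all 13 observations; assign midranks.
sorted (value, group): (5,X), (7,X), (11,X), (18,X), (20,X), (20,Y), (26,X), (27,X), (29,X), (31,Y), (33,Y), (34,Y), (41,Y)
ranks: 5->1, 7->2, 11->3, 18->4, 20->5.5, 20->5.5, 26->7, 27->8, 29->9, 31->10, 33->11, 34->12, 41->13
Step 2: Rank sum for X: R1 = 1 + 2 + 3 + 4 + 5.5 + 7 + 8 + 9 = 39.5.
Step 3: U_X = R1 - n1(n1+1)/2 = 39.5 - 8*9/2 = 39.5 - 36 = 3.5.
       U_Y = n1*n2 - U_X = 40 - 3.5 = 36.5.
Step 4: Ties are present, so use the tie-corrected normal approximation (with continuity correction) for the p-value.
Step 5: p-value = 0.019007; compare to alpha = 0.05. reject H0.

U_X = 3.5, p = 0.019007, reject H0 at alpha = 0.05.


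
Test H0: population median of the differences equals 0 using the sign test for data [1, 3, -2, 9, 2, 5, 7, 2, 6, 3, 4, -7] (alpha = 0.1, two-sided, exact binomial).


Step 1: Discard zero differences. Original n = 12; n_eff = number of nonzero differences = 12.
Nonzero differences (with sign): +1, +3, -2, +9, +2, +5, +7, +2, +6, +3, +4, -7
Step 2: Count signs: positive = 10, negative = 2.
Step 3: Under H0: P(positive) = 0.5, so the number of positives S ~ Bin(12, 0.5).
Step 4: Two-sided exact p-value = sum of Bin(12,0.5) probabilities at or below the observed probability = 0.038574.
Step 5: alpha = 0.1. reject H0.

n_eff = 12, pos = 10, neg = 2, p = 0.038574, reject H0.


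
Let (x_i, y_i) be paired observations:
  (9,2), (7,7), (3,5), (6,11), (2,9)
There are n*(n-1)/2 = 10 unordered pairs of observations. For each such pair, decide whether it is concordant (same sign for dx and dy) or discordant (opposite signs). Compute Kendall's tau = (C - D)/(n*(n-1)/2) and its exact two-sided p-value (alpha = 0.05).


Step 1: Enumerate the 10 unordered pairs (i,j) with i<j and classify each by sign(x_j-x_i) * sign(y_j-y_i).
  (1,2):dx=-2,dy=+5->D; (1,3):dx=-6,dy=+3->D; (1,4):dx=-3,dy=+9->D; (1,5):dx=-7,dy=+7->D
  (2,3):dx=-4,dy=-2->C; (2,4):dx=-1,dy=+4->D; (2,5):dx=-5,dy=+2->D; (3,4):dx=+3,dy=+6->C
  (3,5):dx=-1,dy=+4->D; (4,5):dx=-4,dy=-2->C
Step 2: C = 3, D = 7, total pairs = 10.
Step 3: tau = (C - D)/(n(n-1)/2) = (3 - 7)/10 = -0.400000.
Step 4: Exact two-sided p-value (enumerate n! = 120 permutations of y under H0): p = 0.483333.
Step 5: alpha = 0.05. fail to reject H0.

tau_b = -0.4000 (C=3, D=7), p = 0.483333, fail to reject H0.


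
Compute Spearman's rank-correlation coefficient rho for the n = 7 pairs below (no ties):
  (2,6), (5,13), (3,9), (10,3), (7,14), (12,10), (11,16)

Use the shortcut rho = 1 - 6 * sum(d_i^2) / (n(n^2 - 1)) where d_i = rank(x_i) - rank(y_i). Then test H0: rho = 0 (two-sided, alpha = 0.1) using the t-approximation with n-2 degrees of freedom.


Step 1: Rank x and y separately (midranks; no ties here).
rank(x): 2->1, 5->3, 3->2, 10->5, 7->4, 12->7, 11->6
rank(y): 6->2, 13->5, 9->3, 3->1, 14->6, 10->4, 16->7
Step 2: d_i = R_x(i) - R_y(i); compute d_i^2.
  (1-2)^2=1, (3-5)^2=4, (2-3)^2=1, (5-1)^2=16, (4-6)^2=4, (7-4)^2=9, (6-7)^2=1
sum(d^2) = 36.
Step 3: rho = 1 - 6*36 / (7*(7^2 - 1)) = 1 - 216/336 = 0.357143.
Step 4: Under H0, t = rho * sqrt((n-2)/(1-rho^2)) = 0.8550 ~ t(5).
Step 5: Two-sided p-value from the t-distribution with 5 df = 0.431611.
Step 6: alpha = 0.1. fail to reject H0.

rho = 0.3571, p = 0.431611, fail to reject H0 at alpha = 0.1.


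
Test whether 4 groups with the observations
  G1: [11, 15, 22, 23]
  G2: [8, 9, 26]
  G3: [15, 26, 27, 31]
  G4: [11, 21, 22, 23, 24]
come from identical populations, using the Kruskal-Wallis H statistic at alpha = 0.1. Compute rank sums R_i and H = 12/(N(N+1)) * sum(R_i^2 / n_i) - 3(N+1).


Step 1: Combine all N = 16 observations and assign midranks.
sorted (value, group, rank): (8,G2,1), (9,G2,2), (11,G1,3.5), (11,G4,3.5), (15,G1,5.5), (15,G3,5.5), (21,G4,7), (22,G1,8.5), (22,G4,8.5), (23,G1,10.5), (23,G4,10.5), (24,G4,12), (26,G2,13.5), (26,G3,13.5), (27,G3,15), (31,G3,16)
Step 2: Sum ranks within each group.
R_1 = 28 (n_1 = 4)
R_2 = 16.5 (n_2 = 3)
R_3 = 50 (n_3 = 4)
R_4 = 41.5 (n_4 = 5)
Step 3: H = 12/(N(N+1)) * sum(R_i^2/n_i) - 3(N+1)
     = 12/(16*17) * (28^2/4 + 16.5^2/3 + 50^2/4 + 41.5^2/5) - 3*17
     = 0.044118 * 1256.2 - 51
     = 4.420588.
Step 4: Ties present; correction factor C = 1 - 30/(16^3 - 16) = 0.992647. Corrected H = 4.420588 / 0.992647 = 4.453333.
Step 5: Under H0, H ~ chi^2(3); p-value = 0.216491.
Step 6: alpha = 0.1. fail to reject H0.

H = 4.4533, df = 3, p = 0.216491, fail to reject H0.


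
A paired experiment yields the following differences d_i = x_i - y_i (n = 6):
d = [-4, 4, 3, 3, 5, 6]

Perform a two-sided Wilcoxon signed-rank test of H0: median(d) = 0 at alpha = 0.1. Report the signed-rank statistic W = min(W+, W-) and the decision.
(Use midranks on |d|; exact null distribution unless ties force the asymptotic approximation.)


Step 1: Drop any zero differences (none here) and take |d_i|.
|d| = [4, 4, 3, 3, 5, 6]
Step 2: Midrank |d_i| (ties get averaged ranks).
ranks: |4|->3.5, |4|->3.5, |3|->1.5, |3|->1.5, |5|->5, |6|->6
Step 3: Attach original signs; sum ranks with positive sign and with negative sign.
W+ = 3.5 + 1.5 + 1.5 + 5 + 6 = 17.5
W- = 3.5 = 3.5
(Check: W+ + W- = 21 should equal n(n+1)/2 = 21.)
Step 4: Test statistic W = min(W+, W-) = 3.5.
Step 5: Ties in |d|, so use the tie-corrected normal approximation.
        E[W] = n(n+1)/4 = 6*7/4 = 10.5.
        Tie groups: |d|=3 (t=2), |d|=4 (t=2); sum(t^3 - t) = 12.
        Var[W] = n(n+1)(2n+1)/24 - sum(t^3-t)/48 = 546/24 - 12/48 = 22.5.
        z = (W - E[W]) / sqrt(Var[W]) = (3.5 - 10.5) / 4.7434 = -1.4757.
        Two-sided p = 2*Phi(z) = 0.140017.
Step 6: alpha = 0.1. fail to reject H0.

W+ = 17.5, W- = 3.5, W = min = 3.5, p = 0.140017, fail to reject H0.


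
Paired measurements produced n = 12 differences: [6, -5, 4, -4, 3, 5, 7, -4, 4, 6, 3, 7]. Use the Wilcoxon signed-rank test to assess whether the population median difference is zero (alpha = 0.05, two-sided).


Step 1: Drop any zero differences (none here) and take |d_i|.
|d| = [6, 5, 4, 4, 3, 5, 7, 4, 4, 6, 3, 7]
Step 2: Midrank |d_i| (ties get averaged ranks).
ranks: |6|->9.5, |5|->7.5, |4|->4.5, |4|->4.5, |3|->1.5, |5|->7.5, |7|->11.5, |4|->4.5, |4|->4.5, |6|->9.5, |3|->1.5, |7|->11.5
Step 3: Attach original signs; sum ranks with positive sign and with negative sign.
W+ = 9.5 + 4.5 + 1.5 + 7.5 + 11.5 + 4.5 + 9.5 + 1.5 + 11.5 = 61.5
W- = 7.5 + 4.5 + 4.5 = 16.5
(Check: W+ + W- = 78 should equal n(n+1)/2 = 78.)
Step 4: Test statistic W = min(W+, W-) = 16.5.
Step 5: Ties in |d|, so use the tie-corrected normal approximation.
        E[W] = n(n+1)/4 = 12*13/4 = 39.
        Tie groups: |d|=3 (t=2), |d|=4 (t=4), |d|=5 (t=2), |d|=6 (t=2), |d|=7 (t=2); sum(t^3 - t) = 84.
        Var[W] = n(n+1)(2n+1)/24 - sum(t^3-t)/48 = 3900/24 - 84/48 = 160.75.
        z = (W - E[W]) / sqrt(Var[W]) = (16.5 - 39) / 12.6787 = -1.7746.
        Two-sided p = 2*Phi(z) = 0.075960.
Step 6: alpha = 0.05. fail to reject H0.

W+ = 61.5, W- = 16.5, W = min = 16.5, p = 0.075960, fail to reject H0.


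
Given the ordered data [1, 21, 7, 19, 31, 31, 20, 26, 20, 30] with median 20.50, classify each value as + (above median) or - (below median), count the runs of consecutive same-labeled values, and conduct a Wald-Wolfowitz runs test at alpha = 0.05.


Step 1: Compute median = 20.50; label A = above, B = below.
Labels in order: BABBAABABA  (n_A = 5, n_B = 5)
Step 2: Count runs R = 8.
Step 3: Under H0 (random ordering), E[R] = 2*n_A*n_B/(n_A+n_B) + 1 = 2*5*5/10 + 1 = 6.0000.
        Var[R] = 2*n_A*n_B*(2*n_A*n_B - n_A - n_B) / ((n_A+n_B)^2 * (n_A+n_B-1)) = 2000/900 = 2.2222.
        SD[R] = 1.4907.
Step 4: Continuity-corrected z = (R - 0.5 - E[R]) / SD[R] = (8 - 0.5 - 6.0000) / 1.4907 = 1.0062.
Step 5: Two-sided p-value via normal approximation = 2*(1 - Phi(|z|)) = 0.314305.
Step 6: alpha = 0.05. fail to reject H0.

R = 8, z = 1.0062, p = 0.314305, fail to reject H0.


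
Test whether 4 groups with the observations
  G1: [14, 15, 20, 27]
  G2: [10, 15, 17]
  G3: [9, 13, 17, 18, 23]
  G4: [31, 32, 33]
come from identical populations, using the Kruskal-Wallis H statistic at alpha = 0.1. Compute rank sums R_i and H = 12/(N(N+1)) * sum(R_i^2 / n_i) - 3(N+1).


Step 1: Combine all N = 15 observations and assign midranks.
sorted (value, group, rank): (9,G3,1), (10,G2,2), (13,G3,3), (14,G1,4), (15,G1,5.5), (15,G2,5.5), (17,G2,7.5), (17,G3,7.5), (18,G3,9), (20,G1,10), (23,G3,11), (27,G1,12), (31,G4,13), (32,G4,14), (33,G4,15)
Step 2: Sum ranks within each group.
R_1 = 31.5 (n_1 = 4)
R_2 = 15 (n_2 = 3)
R_3 = 31.5 (n_3 = 5)
R_4 = 42 (n_4 = 3)
Step 3: H = 12/(N(N+1)) * sum(R_i^2/n_i) - 3(N+1)
     = 12/(15*16) * (31.5^2/4 + 15^2/3 + 31.5^2/5 + 42^2/3) - 3*16
     = 0.050000 * 1109.51 - 48
     = 7.475625.
Step 4: Ties present; correction factor C = 1 - 12/(15^3 - 15) = 0.996429. Corrected H = 7.475625 / 0.996429 = 7.502419.
Step 5: Under H0, H ~ chi^2(3); p-value = 0.057496.
Step 6: alpha = 0.1. reject H0.

H = 7.5024, df = 3, p = 0.057496, reject H0.


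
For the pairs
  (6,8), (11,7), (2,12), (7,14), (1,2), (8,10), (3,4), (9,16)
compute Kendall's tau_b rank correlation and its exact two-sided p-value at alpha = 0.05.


Step 1: Enumerate the 28 unordered pairs (i,j) with i<j and classify each by sign(x_j-x_i) * sign(y_j-y_i).
  (1,2):dx=+5,dy=-1->D; (1,3):dx=-4,dy=+4->D; (1,4):dx=+1,dy=+6->C; (1,5):dx=-5,dy=-6->C
  (1,6):dx=+2,dy=+2->C; (1,7):dx=-3,dy=-4->C; (1,8):dx=+3,dy=+8->C; (2,3):dx=-9,dy=+5->D
  (2,4):dx=-4,dy=+7->D; (2,5):dx=-10,dy=-5->C; (2,6):dx=-3,dy=+3->D; (2,7):dx=-8,dy=-3->C
  (2,8):dx=-2,dy=+9->D; (3,4):dx=+5,dy=+2->C; (3,5):dx=-1,dy=-10->C; (3,6):dx=+6,dy=-2->D
  (3,7):dx=+1,dy=-8->D; (3,8):dx=+7,dy=+4->C; (4,5):dx=-6,dy=-12->C; (4,6):dx=+1,dy=-4->D
  (4,7):dx=-4,dy=-10->C; (4,8):dx=+2,dy=+2->C; (5,6):dx=+7,dy=+8->C; (5,7):dx=+2,dy=+2->C
  (5,8):dx=+8,dy=+14->C; (6,7):dx=-5,dy=-6->C; (6,8):dx=+1,dy=+6->C; (7,8):dx=+6,dy=+12->C
Step 2: C = 19, D = 9, total pairs = 28.
Step 3: tau = (C - D)/(n(n-1)/2) = (19 - 9)/28 = 0.357143.
Step 4: Exact two-sided p-value (enumerate n! = 40320 permutations of y under H0): p = 0.275099.
Step 5: alpha = 0.05. fail to reject H0.

tau_b = 0.3571 (C=19, D=9), p = 0.275099, fail to reject H0.


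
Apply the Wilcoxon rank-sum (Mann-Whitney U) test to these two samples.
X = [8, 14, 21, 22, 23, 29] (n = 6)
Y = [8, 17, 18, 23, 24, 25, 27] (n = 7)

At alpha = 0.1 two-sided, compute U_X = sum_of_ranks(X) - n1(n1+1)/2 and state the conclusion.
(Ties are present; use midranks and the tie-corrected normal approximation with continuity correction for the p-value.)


Step 1: Combine and sort all 13 observations; assign midranks.
sorted (value, group): (8,X), (8,Y), (14,X), (17,Y), (18,Y), (21,X), (22,X), (23,X), (23,Y), (24,Y), (25,Y), (27,Y), (29,X)
ranks: 8->1.5, 8->1.5, 14->3, 17->4, 18->5, 21->6, 22->7, 23->8.5, 23->8.5, 24->10, 25->11, 27->12, 29->13
Step 2: Rank sum for X: R1 = 1.5 + 3 + 6 + 7 + 8.5 + 13 = 39.
Step 3: U_X = R1 - n1(n1+1)/2 = 39 - 6*7/2 = 39 - 21 = 18.
       U_Y = n1*n2 - U_X = 42 - 18 = 24.
Step 4: Ties are present, so use the tie-corrected normal approximation (with continuity correction) for the p-value.
Step 5: p-value = 0.720247; compare to alpha = 0.1. fail to reject H0.

U_X = 18, p = 0.720247, fail to reject H0 at alpha = 0.1.


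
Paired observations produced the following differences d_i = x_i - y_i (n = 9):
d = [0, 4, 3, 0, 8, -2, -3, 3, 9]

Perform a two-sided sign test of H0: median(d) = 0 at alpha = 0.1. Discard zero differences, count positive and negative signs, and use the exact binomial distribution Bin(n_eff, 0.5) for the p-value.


Step 1: Discard zero differences. Original n = 9; n_eff = number of nonzero differences = 7.
Nonzero differences (with sign): +4, +3, +8, -2, -3, +3, +9
Step 2: Count signs: positive = 5, negative = 2.
Step 3: Under H0: P(positive) = 0.5, so the number of positives S ~ Bin(7, 0.5).
Step 4: Two-sided exact p-value = sum of Bin(7,0.5) probabilities at or below the observed probability = 0.453125.
Step 5: alpha = 0.1. fail to reject H0.

n_eff = 7, pos = 5, neg = 2, p = 0.453125, fail to reject H0.


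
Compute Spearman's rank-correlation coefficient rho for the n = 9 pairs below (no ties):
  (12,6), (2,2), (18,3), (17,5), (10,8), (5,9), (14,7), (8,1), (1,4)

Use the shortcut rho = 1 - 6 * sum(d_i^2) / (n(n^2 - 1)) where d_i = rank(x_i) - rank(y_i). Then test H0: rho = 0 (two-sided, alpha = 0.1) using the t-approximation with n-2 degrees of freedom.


Step 1: Rank x and y separately (midranks; no ties here).
rank(x): 12->6, 2->2, 18->9, 17->8, 10->5, 5->3, 14->7, 8->4, 1->1
rank(y): 6->6, 2->2, 3->3, 5->5, 8->8, 9->9, 7->7, 1->1, 4->4
Step 2: d_i = R_x(i) - R_y(i); compute d_i^2.
  (6-6)^2=0, (2-2)^2=0, (9-3)^2=36, (8-5)^2=9, (5-8)^2=9, (3-9)^2=36, (7-7)^2=0, (4-1)^2=9, (1-4)^2=9
sum(d^2) = 108.
Step 3: rho = 1 - 6*108 / (9*(9^2 - 1)) = 1 - 648/720 = 0.100000.
Step 4: Under H0, t = rho * sqrt((n-2)/(1-rho^2)) = 0.2659 ~ t(7).
Step 5: Two-sided p-value from the t-distribution with 7 df = 0.797972.
Step 6: alpha = 0.1. fail to reject H0.

rho = 0.1000, p = 0.797972, fail to reject H0 at alpha = 0.1.


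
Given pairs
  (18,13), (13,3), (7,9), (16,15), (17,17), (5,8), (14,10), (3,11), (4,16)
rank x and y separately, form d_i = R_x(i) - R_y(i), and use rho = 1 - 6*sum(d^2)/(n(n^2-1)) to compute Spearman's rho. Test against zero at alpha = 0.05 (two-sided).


Step 1: Rank x and y separately (midranks; no ties here).
rank(x): 18->9, 13->5, 7->4, 16->7, 17->8, 5->3, 14->6, 3->1, 4->2
rank(y): 13->6, 3->1, 9->3, 15->7, 17->9, 8->2, 10->4, 11->5, 16->8
Step 2: d_i = R_x(i) - R_y(i); compute d_i^2.
  (9-6)^2=9, (5-1)^2=16, (4-3)^2=1, (7-7)^2=0, (8-9)^2=1, (3-2)^2=1, (6-4)^2=4, (1-5)^2=16, (2-8)^2=36
sum(d^2) = 84.
Step 3: rho = 1 - 6*84 / (9*(9^2 - 1)) = 1 - 504/720 = 0.300000.
Step 4: Under H0, t = rho * sqrt((n-2)/(1-rho^2)) = 0.8321 ~ t(7).
Step 5: Two-sided p-value from the t-distribution with 7 df = 0.432845.
Step 6: alpha = 0.05. fail to reject H0.

rho = 0.3000, p = 0.432845, fail to reject H0 at alpha = 0.05.


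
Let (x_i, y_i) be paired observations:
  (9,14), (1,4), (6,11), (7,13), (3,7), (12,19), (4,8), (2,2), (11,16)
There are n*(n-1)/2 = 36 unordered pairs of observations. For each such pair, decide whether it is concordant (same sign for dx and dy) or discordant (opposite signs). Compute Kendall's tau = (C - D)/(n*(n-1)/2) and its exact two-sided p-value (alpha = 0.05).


Step 1: Enumerate the 36 unordered pairs (i,j) with i<j and classify each by sign(x_j-x_i) * sign(y_j-y_i).
  (1,2):dx=-8,dy=-10->C; (1,3):dx=-3,dy=-3->C; (1,4):dx=-2,dy=-1->C; (1,5):dx=-6,dy=-7->C
  (1,6):dx=+3,dy=+5->C; (1,7):dx=-5,dy=-6->C; (1,8):dx=-7,dy=-12->C; (1,9):dx=+2,dy=+2->C
  (2,3):dx=+5,dy=+7->C; (2,4):dx=+6,dy=+9->C; (2,5):dx=+2,dy=+3->C; (2,6):dx=+11,dy=+15->C
  (2,7):dx=+3,dy=+4->C; (2,8):dx=+1,dy=-2->D; (2,9):dx=+10,dy=+12->C; (3,4):dx=+1,dy=+2->C
  (3,5):dx=-3,dy=-4->C; (3,6):dx=+6,dy=+8->C; (3,7):dx=-2,dy=-3->C; (3,8):dx=-4,dy=-9->C
  (3,9):dx=+5,dy=+5->C; (4,5):dx=-4,dy=-6->C; (4,6):dx=+5,dy=+6->C; (4,7):dx=-3,dy=-5->C
  (4,8):dx=-5,dy=-11->C; (4,9):dx=+4,dy=+3->C; (5,6):dx=+9,dy=+12->C; (5,7):dx=+1,dy=+1->C
  (5,8):dx=-1,dy=-5->C; (5,9):dx=+8,dy=+9->C; (6,7):dx=-8,dy=-11->C; (6,8):dx=-10,dy=-17->C
  (6,9):dx=-1,dy=-3->C; (7,8):dx=-2,dy=-6->C; (7,9):dx=+7,dy=+8->C; (8,9):dx=+9,dy=+14->C
Step 2: C = 35, D = 1, total pairs = 36.
Step 3: tau = (C - D)/(n(n-1)/2) = (35 - 1)/36 = 0.944444.
Step 4: Exact two-sided p-value (enumerate n! = 362880 permutations of y under H0): p = 0.000050.
Step 5: alpha = 0.05. reject H0.

tau_b = 0.9444 (C=35, D=1), p = 0.000050, reject H0.


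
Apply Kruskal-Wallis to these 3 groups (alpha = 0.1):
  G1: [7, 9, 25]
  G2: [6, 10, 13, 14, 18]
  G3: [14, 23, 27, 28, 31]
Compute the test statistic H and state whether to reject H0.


Step 1: Combine all N = 13 observations and assign midranks.
sorted (value, group, rank): (6,G2,1), (7,G1,2), (9,G1,3), (10,G2,4), (13,G2,5), (14,G2,6.5), (14,G3,6.5), (18,G2,8), (23,G3,9), (25,G1,10), (27,G3,11), (28,G3,12), (31,G3,13)
Step 2: Sum ranks within each group.
R_1 = 15 (n_1 = 3)
R_2 = 24.5 (n_2 = 5)
R_3 = 51.5 (n_3 = 5)
Step 3: H = 12/(N(N+1)) * sum(R_i^2/n_i) - 3(N+1)
     = 12/(13*14) * (15^2/3 + 24.5^2/5 + 51.5^2/5) - 3*14
     = 0.065934 * 725.5 - 42
     = 5.835165.
Step 4: Ties present; correction factor C = 1 - 6/(13^3 - 13) = 0.997253. Corrected H = 5.835165 / 0.997253 = 5.851240.
Step 5: Under H0, H ~ chi^2(2); p-value = 0.053631.
Step 6: alpha = 0.1. reject H0.

H = 5.8512, df = 2, p = 0.053631, reject H0.


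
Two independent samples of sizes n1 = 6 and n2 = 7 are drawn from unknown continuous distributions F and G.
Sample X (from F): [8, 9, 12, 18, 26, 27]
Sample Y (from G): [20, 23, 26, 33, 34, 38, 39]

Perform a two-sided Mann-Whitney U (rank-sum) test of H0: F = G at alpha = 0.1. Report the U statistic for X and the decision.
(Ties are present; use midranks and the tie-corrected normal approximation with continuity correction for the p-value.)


Step 1: Combine and sort all 13 observations; assign midranks.
sorted (value, group): (8,X), (9,X), (12,X), (18,X), (20,Y), (23,Y), (26,X), (26,Y), (27,X), (33,Y), (34,Y), (38,Y), (39,Y)
ranks: 8->1, 9->2, 12->3, 18->4, 20->5, 23->6, 26->7.5, 26->7.5, 27->9, 33->10, 34->11, 38->12, 39->13
Step 2: Rank sum for X: R1 = 1 + 2 + 3 + 4 + 7.5 + 9 = 26.5.
Step 3: U_X = R1 - n1(n1+1)/2 = 26.5 - 6*7/2 = 26.5 - 21 = 5.5.
       U_Y = n1*n2 - U_X = 42 - 5.5 = 36.5.
Step 4: Ties are present, so use the tie-corrected normal approximation (with continuity correction) for the p-value.
Step 5: p-value = 0.031888; compare to alpha = 0.1. reject H0.

U_X = 5.5, p = 0.031888, reject H0 at alpha = 0.1.


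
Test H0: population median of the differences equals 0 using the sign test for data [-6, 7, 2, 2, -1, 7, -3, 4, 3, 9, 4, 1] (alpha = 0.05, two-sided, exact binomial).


Step 1: Discard zero differences. Original n = 12; n_eff = number of nonzero differences = 12.
Nonzero differences (with sign): -6, +7, +2, +2, -1, +7, -3, +4, +3, +9, +4, +1
Step 2: Count signs: positive = 9, negative = 3.
Step 3: Under H0: P(positive) = 0.5, so the number of positives S ~ Bin(12, 0.5).
Step 4: Two-sided exact p-value = sum of Bin(12,0.5) probabilities at or below the observed probability = 0.145996.
Step 5: alpha = 0.05. fail to reject H0.

n_eff = 12, pos = 9, neg = 3, p = 0.145996, fail to reject H0.


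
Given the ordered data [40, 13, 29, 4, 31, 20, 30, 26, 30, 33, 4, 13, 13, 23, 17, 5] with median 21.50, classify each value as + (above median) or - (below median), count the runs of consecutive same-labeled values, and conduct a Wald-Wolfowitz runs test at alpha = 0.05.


Step 1: Compute median = 21.50; label A = above, B = below.
Labels in order: ABABABAAAABBBABB  (n_A = 8, n_B = 8)
Step 2: Count runs R = 10.
Step 3: Under H0 (random ordering), E[R] = 2*n_A*n_B/(n_A+n_B) + 1 = 2*8*8/16 + 1 = 9.0000.
        Var[R] = 2*n_A*n_B*(2*n_A*n_B - n_A - n_B) / ((n_A+n_B)^2 * (n_A+n_B-1)) = 14336/3840 = 3.7333.
        SD[R] = 1.9322.
Step 4: Continuity-corrected z = (R - 0.5 - E[R]) / SD[R] = (10 - 0.5 - 9.0000) / 1.9322 = 0.2588.
Step 5: Two-sided p-value via normal approximation = 2*(1 - Phi(|z|)) = 0.795809.
Step 6: alpha = 0.05. fail to reject H0.

R = 10, z = 0.2588, p = 0.795809, fail to reject H0.


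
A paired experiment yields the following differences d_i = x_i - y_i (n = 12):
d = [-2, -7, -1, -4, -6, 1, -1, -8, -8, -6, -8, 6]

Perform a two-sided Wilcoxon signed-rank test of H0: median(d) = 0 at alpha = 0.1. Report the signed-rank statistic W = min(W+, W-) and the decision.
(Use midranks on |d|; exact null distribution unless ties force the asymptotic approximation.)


Step 1: Drop any zero differences (none here) and take |d_i|.
|d| = [2, 7, 1, 4, 6, 1, 1, 8, 8, 6, 8, 6]
Step 2: Midrank |d_i| (ties get averaged ranks).
ranks: |2|->4, |7|->9, |1|->2, |4|->5, |6|->7, |1|->2, |1|->2, |8|->11, |8|->11, |6|->7, |8|->11, |6|->7
Step 3: Attach original signs; sum ranks with positive sign and with negative sign.
W+ = 2 + 7 = 9
W- = 4 + 9 + 2 + 5 + 7 + 2 + 11 + 11 + 7 + 11 = 69
(Check: W+ + W- = 78 should equal n(n+1)/2 = 78.)
Step 4: Test statistic W = min(W+, W-) = 9.
Step 5: Ties in |d|, so use the tie-corrected normal approximation.
        E[W] = n(n+1)/4 = 12*13/4 = 39.
        Tie groups: |d|=1 (t=3), |d|=6 (t=3), |d|=8 (t=3); sum(t^3 - t) = 72.
        Var[W] = n(n+1)(2n+1)/24 - sum(t^3-t)/48 = 3900/24 - 72/48 = 161.
        z = (W - E[W]) / sqrt(Var[W]) = (9 - 39) / 12.6886 = -2.3643.
        Two-sided p = 2*Phi(z) = 0.018063.
Step 6: alpha = 0.1. reject H0.

W+ = 9, W- = 69, W = min = 9, p = 0.018063, reject H0.


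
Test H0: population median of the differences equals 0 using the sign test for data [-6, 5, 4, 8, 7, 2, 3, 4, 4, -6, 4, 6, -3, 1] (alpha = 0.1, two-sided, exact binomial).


Step 1: Discard zero differences. Original n = 14; n_eff = number of nonzero differences = 14.
Nonzero differences (with sign): -6, +5, +4, +8, +7, +2, +3, +4, +4, -6, +4, +6, -3, +1
Step 2: Count signs: positive = 11, negative = 3.
Step 3: Under H0: P(positive) = 0.5, so the number of positives S ~ Bin(14, 0.5).
Step 4: Two-sided exact p-value = sum of Bin(14,0.5) probabilities at or below the observed probability = 0.057373.
Step 5: alpha = 0.1. reject H0.

n_eff = 14, pos = 11, neg = 3, p = 0.057373, reject H0.


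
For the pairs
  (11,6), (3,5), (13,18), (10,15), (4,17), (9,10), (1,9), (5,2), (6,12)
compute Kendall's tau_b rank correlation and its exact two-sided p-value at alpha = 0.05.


Step 1: Enumerate the 36 unordered pairs (i,j) with i<j and classify each by sign(x_j-x_i) * sign(y_j-y_i).
  (1,2):dx=-8,dy=-1->C; (1,3):dx=+2,dy=+12->C; (1,4):dx=-1,dy=+9->D; (1,5):dx=-7,dy=+11->D
  (1,6):dx=-2,dy=+4->D; (1,7):dx=-10,dy=+3->D; (1,8):dx=-6,dy=-4->C; (1,9):dx=-5,dy=+6->D
  (2,3):dx=+10,dy=+13->C; (2,4):dx=+7,dy=+10->C; (2,5):dx=+1,dy=+12->C; (2,6):dx=+6,dy=+5->C
  (2,7):dx=-2,dy=+4->D; (2,8):dx=+2,dy=-3->D; (2,9):dx=+3,dy=+7->C; (3,4):dx=-3,dy=-3->C
  (3,5):dx=-9,dy=-1->C; (3,6):dx=-4,dy=-8->C; (3,7):dx=-12,dy=-9->C; (3,8):dx=-8,dy=-16->C
  (3,9):dx=-7,dy=-6->C; (4,5):dx=-6,dy=+2->D; (4,6):dx=-1,dy=-5->C; (4,7):dx=-9,dy=-6->C
  (4,8):dx=-5,dy=-13->C; (4,9):dx=-4,dy=-3->C; (5,6):dx=+5,dy=-7->D; (5,7):dx=-3,dy=-8->C
  (5,8):dx=+1,dy=-15->D; (5,9):dx=+2,dy=-5->D; (6,7):dx=-8,dy=-1->C; (6,8):dx=-4,dy=-8->C
  (6,9):dx=-3,dy=+2->D; (7,8):dx=+4,dy=-7->D; (7,9):dx=+5,dy=+3->C; (8,9):dx=+1,dy=+10->C
Step 2: C = 23, D = 13, total pairs = 36.
Step 3: tau = (C - D)/(n(n-1)/2) = (23 - 13)/36 = 0.277778.
Step 4: Exact two-sided p-value (enumerate n! = 362880 permutations of y under H0): p = 0.358488.
Step 5: alpha = 0.05. fail to reject H0.

tau_b = 0.2778 (C=23, D=13), p = 0.358488, fail to reject H0.


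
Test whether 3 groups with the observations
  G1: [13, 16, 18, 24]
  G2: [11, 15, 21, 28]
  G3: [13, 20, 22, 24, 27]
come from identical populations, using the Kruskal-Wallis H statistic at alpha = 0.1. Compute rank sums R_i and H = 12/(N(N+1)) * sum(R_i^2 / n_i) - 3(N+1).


Step 1: Combine all N = 13 observations and assign midranks.
sorted (value, group, rank): (11,G2,1), (13,G1,2.5), (13,G3,2.5), (15,G2,4), (16,G1,5), (18,G1,6), (20,G3,7), (21,G2,8), (22,G3,9), (24,G1,10.5), (24,G3,10.5), (27,G3,12), (28,G2,13)
Step 2: Sum ranks within each group.
R_1 = 24 (n_1 = 4)
R_2 = 26 (n_2 = 4)
R_3 = 41 (n_3 = 5)
Step 3: H = 12/(N(N+1)) * sum(R_i^2/n_i) - 3(N+1)
     = 12/(13*14) * (24^2/4 + 26^2/4 + 41^2/5) - 3*14
     = 0.065934 * 649.2 - 42
     = 0.804396.
Step 4: Ties present; correction factor C = 1 - 12/(13^3 - 13) = 0.994505. Corrected H = 0.804396 / 0.994505 = 0.808840.
Step 5: Under H0, H ~ chi^2(2); p-value = 0.667364.
Step 6: alpha = 0.1. fail to reject H0.

H = 0.8088, df = 2, p = 0.667364, fail to reject H0.


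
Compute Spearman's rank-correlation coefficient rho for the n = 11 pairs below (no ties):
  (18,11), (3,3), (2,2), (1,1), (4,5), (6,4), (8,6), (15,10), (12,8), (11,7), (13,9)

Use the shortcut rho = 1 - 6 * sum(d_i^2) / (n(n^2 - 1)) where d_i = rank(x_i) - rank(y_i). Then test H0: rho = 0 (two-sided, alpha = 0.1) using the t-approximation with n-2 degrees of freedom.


Step 1: Rank x and y separately (midranks; no ties here).
rank(x): 18->11, 3->3, 2->2, 1->1, 4->4, 6->5, 8->6, 15->10, 12->8, 11->7, 13->9
rank(y): 11->11, 3->3, 2->2, 1->1, 5->5, 4->4, 6->6, 10->10, 8->8, 7->7, 9->9
Step 2: d_i = R_x(i) - R_y(i); compute d_i^2.
  (11-11)^2=0, (3-3)^2=0, (2-2)^2=0, (1-1)^2=0, (4-5)^2=1, (5-4)^2=1, (6-6)^2=0, (10-10)^2=0, (8-8)^2=0, (7-7)^2=0, (9-9)^2=0
sum(d^2) = 2.
Step 3: rho = 1 - 6*2 / (11*(11^2 - 1)) = 1 - 12/1320 = 0.990909.
Step 4: Under H0, t = rho * sqrt((n-2)/(1-rho^2)) = 22.0966 ~ t(9).
Step 5: Two-sided p-value from the t-distribution with 9 df = 0.000000.
Step 6: alpha = 0.1. reject H0.

rho = 0.9909, p = 0.000000, reject H0 at alpha = 0.1.


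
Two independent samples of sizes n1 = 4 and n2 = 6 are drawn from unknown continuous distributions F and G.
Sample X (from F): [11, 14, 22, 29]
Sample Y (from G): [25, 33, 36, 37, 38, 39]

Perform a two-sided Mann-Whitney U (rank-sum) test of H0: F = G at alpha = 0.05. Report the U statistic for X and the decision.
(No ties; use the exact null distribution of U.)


Step 1: Combine and sort all 10 observations; assign midranks.
sorted (value, group): (11,X), (14,X), (22,X), (25,Y), (29,X), (33,Y), (36,Y), (37,Y), (38,Y), (39,Y)
ranks: 11->1, 14->2, 22->3, 25->4, 29->5, 33->6, 36->7, 37->8, 38->9, 39->10
Step 2: Rank sum for X: R1 = 1 + 2 + 3 + 5 = 11.
Step 3: U_X = R1 - n1(n1+1)/2 = 11 - 4*5/2 = 11 - 10 = 1.
       U_Y = n1*n2 - U_X = 24 - 1 = 23.
Step 4: No ties, so the exact null distribution of U (based on enumerating the C(10,4) = 210 equally likely rank assignments) gives the two-sided p-value.
Step 5: p-value = 0.019048; compare to alpha = 0.05. reject H0.

U_X = 1, p = 0.019048, reject H0 at alpha = 0.05.


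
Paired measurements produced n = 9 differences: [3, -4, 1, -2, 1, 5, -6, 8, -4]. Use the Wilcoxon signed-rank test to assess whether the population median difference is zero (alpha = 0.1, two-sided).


Step 1: Drop any zero differences (none here) and take |d_i|.
|d| = [3, 4, 1, 2, 1, 5, 6, 8, 4]
Step 2: Midrank |d_i| (ties get averaged ranks).
ranks: |3|->4, |4|->5.5, |1|->1.5, |2|->3, |1|->1.5, |5|->7, |6|->8, |8|->9, |4|->5.5
Step 3: Attach original signs; sum ranks with positive sign and with negative sign.
W+ = 4 + 1.5 + 1.5 + 7 + 9 = 23
W- = 5.5 + 3 + 8 + 5.5 = 22
(Check: W+ + W- = 45 should equal n(n+1)/2 = 45.)
Step 4: Test statistic W = min(W+, W-) = 22.
Step 5: Ties in |d|, so use the tie-corrected normal approximation.
        E[W] = n(n+1)/4 = 9*10/4 = 22.5.
        Tie groups: |d|=1 (t=2), |d|=4 (t=2); sum(t^3 - t) = 12.
        Var[W] = n(n+1)(2n+1)/24 - sum(t^3-t)/48 = 1710/24 - 12/48 = 71.
        z = (W - E[W]) / sqrt(Var[W]) = (22 - 22.5) / 8.4261 = -0.0593.
        Two-sided p = 2*Phi(z) = 0.952682.
Step 6: alpha = 0.1. fail to reject H0.

W+ = 23, W- = 22, W = min = 22, p = 0.952682, fail to reject H0.


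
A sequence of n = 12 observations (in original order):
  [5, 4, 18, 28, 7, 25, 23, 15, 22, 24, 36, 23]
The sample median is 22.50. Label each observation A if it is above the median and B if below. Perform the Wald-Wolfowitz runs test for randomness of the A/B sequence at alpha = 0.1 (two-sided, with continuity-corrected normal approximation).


Step 1: Compute median = 22.50; label A = above, B = below.
Labels in order: BBBABAABBAAA  (n_A = 6, n_B = 6)
Step 2: Count runs R = 6.
Step 3: Under H0 (random ordering), E[R] = 2*n_A*n_B/(n_A+n_B) + 1 = 2*6*6/12 + 1 = 7.0000.
        Var[R] = 2*n_A*n_B*(2*n_A*n_B - n_A - n_B) / ((n_A+n_B)^2 * (n_A+n_B-1)) = 4320/1584 = 2.7273.
        SD[R] = 1.6514.
Step 4: Continuity-corrected z = (R + 0.5 - E[R]) / SD[R] = (6 + 0.5 - 7.0000) / 1.6514 = -0.3028.
Step 5: Two-sided p-value via normal approximation = 2*(1 - Phi(|z|)) = 0.762069.
Step 6: alpha = 0.1. fail to reject H0.

R = 6, z = -0.3028, p = 0.762069, fail to reject H0.


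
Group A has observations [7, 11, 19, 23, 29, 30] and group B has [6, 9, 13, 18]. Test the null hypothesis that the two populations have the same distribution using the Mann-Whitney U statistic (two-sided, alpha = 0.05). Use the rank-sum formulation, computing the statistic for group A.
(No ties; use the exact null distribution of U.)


Step 1: Combine and sort all 10 observations; assign midranks.
sorted (value, group): (6,Y), (7,X), (9,Y), (11,X), (13,Y), (18,Y), (19,X), (23,X), (29,X), (30,X)
ranks: 6->1, 7->2, 9->3, 11->4, 13->5, 18->6, 19->7, 23->8, 29->9, 30->10
Step 2: Rank sum for X: R1 = 2 + 4 + 7 + 8 + 9 + 10 = 40.
Step 3: U_X = R1 - n1(n1+1)/2 = 40 - 6*7/2 = 40 - 21 = 19.
       U_Y = n1*n2 - U_X = 24 - 19 = 5.
Step 4: No ties, so the exact null distribution of U (based on enumerating the C(10,6) = 210 equally likely rank assignments) gives the two-sided p-value.
Step 5: p-value = 0.171429; compare to alpha = 0.05. fail to reject H0.

U_X = 19, p = 0.171429, fail to reject H0 at alpha = 0.05.


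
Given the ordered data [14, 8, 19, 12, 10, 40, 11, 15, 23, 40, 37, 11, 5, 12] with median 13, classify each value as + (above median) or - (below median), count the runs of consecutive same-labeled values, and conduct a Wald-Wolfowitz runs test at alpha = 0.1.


Step 1: Compute median = 13; label A = above, B = below.
Labels in order: ABABBABAAAABBB  (n_A = 7, n_B = 7)
Step 2: Count runs R = 8.
Step 3: Under H0 (random ordering), E[R] = 2*n_A*n_B/(n_A+n_B) + 1 = 2*7*7/14 + 1 = 8.0000.
        Var[R] = 2*n_A*n_B*(2*n_A*n_B - n_A - n_B) / ((n_A+n_B)^2 * (n_A+n_B-1)) = 8232/2548 = 3.2308.
        SD[R] = 1.7974.
Step 4: R = E[R], so z = 0 with no continuity correction.
Step 5: Two-sided p-value via normal approximation = 2*(1 - Phi(|z|)) = 1.000000.
Step 6: alpha = 0.1. fail to reject H0.

R = 8, z = 0.0000, p = 1.000000, fail to reject H0.


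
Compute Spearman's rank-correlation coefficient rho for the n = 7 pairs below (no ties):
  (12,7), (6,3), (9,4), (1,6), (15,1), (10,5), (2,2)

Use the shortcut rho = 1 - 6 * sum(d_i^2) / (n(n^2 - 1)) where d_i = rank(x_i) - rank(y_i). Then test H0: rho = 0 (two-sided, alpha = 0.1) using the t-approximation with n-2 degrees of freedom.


Step 1: Rank x and y separately (midranks; no ties here).
rank(x): 12->6, 6->3, 9->4, 1->1, 15->7, 10->5, 2->2
rank(y): 7->7, 3->3, 4->4, 6->6, 1->1, 5->5, 2->2
Step 2: d_i = R_x(i) - R_y(i); compute d_i^2.
  (6-7)^2=1, (3-3)^2=0, (4-4)^2=0, (1-6)^2=25, (7-1)^2=36, (5-5)^2=0, (2-2)^2=0
sum(d^2) = 62.
Step 3: rho = 1 - 6*62 / (7*(7^2 - 1)) = 1 - 372/336 = -0.107143.
Step 4: Under H0, t = rho * sqrt((n-2)/(1-rho^2)) = -0.2410 ~ t(5).
Step 5: Two-sided p-value from the t-distribution with 5 df = 0.819151.
Step 6: alpha = 0.1. fail to reject H0.

rho = -0.1071, p = 0.819151, fail to reject H0 at alpha = 0.1.


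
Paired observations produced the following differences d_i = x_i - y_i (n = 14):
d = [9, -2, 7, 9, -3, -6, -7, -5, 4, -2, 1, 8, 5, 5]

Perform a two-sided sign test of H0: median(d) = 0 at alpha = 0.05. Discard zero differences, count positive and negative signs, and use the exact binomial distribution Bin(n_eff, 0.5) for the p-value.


Step 1: Discard zero differences. Original n = 14; n_eff = number of nonzero differences = 14.
Nonzero differences (with sign): +9, -2, +7, +9, -3, -6, -7, -5, +4, -2, +1, +8, +5, +5
Step 2: Count signs: positive = 8, negative = 6.
Step 3: Under H0: P(positive) = 0.5, so the number of positives S ~ Bin(14, 0.5).
Step 4: Two-sided exact p-value = sum of Bin(14,0.5) probabilities at or below the observed probability = 0.790527.
Step 5: alpha = 0.05. fail to reject H0.

n_eff = 14, pos = 8, neg = 6, p = 0.790527, fail to reject H0.


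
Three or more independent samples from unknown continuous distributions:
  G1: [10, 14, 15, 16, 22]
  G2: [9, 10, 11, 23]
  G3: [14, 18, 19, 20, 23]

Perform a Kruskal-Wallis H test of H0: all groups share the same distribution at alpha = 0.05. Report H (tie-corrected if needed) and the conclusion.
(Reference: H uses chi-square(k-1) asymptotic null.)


Step 1: Combine all N = 14 observations and assign midranks.
sorted (value, group, rank): (9,G2,1), (10,G1,2.5), (10,G2,2.5), (11,G2,4), (14,G1,5.5), (14,G3,5.5), (15,G1,7), (16,G1,8), (18,G3,9), (19,G3,10), (20,G3,11), (22,G1,12), (23,G2,13.5), (23,G3,13.5)
Step 2: Sum ranks within each group.
R_1 = 35 (n_1 = 5)
R_2 = 21 (n_2 = 4)
R_3 = 49 (n_3 = 5)
Step 3: H = 12/(N(N+1)) * sum(R_i^2/n_i) - 3(N+1)
     = 12/(14*15) * (35^2/5 + 21^2/4 + 49^2/5) - 3*15
     = 0.057143 * 835.45 - 45
     = 2.740000.
Step 4: Ties present; correction factor C = 1 - 18/(14^3 - 14) = 0.993407. Corrected H = 2.740000 / 0.993407 = 2.758186.
Step 5: Under H0, H ~ chi^2(2); p-value = 0.251807.
Step 6: alpha = 0.05. fail to reject H0.

H = 2.7582, df = 2, p = 0.251807, fail to reject H0.


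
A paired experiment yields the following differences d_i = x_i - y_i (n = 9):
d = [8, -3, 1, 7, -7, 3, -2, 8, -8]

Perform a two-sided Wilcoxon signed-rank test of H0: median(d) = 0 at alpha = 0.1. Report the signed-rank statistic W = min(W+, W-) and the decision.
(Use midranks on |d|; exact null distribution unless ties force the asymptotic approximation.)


Step 1: Drop any zero differences (none here) and take |d_i|.
|d| = [8, 3, 1, 7, 7, 3, 2, 8, 8]
Step 2: Midrank |d_i| (ties get averaged ranks).
ranks: |8|->8, |3|->3.5, |1|->1, |7|->5.5, |7|->5.5, |3|->3.5, |2|->2, |8|->8, |8|->8
Step 3: Attach original signs; sum ranks with positive sign and with negative sign.
W+ = 8 + 1 + 5.5 + 3.5 + 8 = 26
W- = 3.5 + 5.5 + 2 + 8 = 19
(Check: W+ + W- = 45 should equal n(n+1)/2 = 45.)
Step 4: Test statistic W = min(W+, W-) = 19.
Step 5: Ties in |d|, so use the tie-corrected normal approximation.
        E[W] = n(n+1)/4 = 9*10/4 = 22.5.
        Tie groups: |d|=3 (t=2), |d|=7 (t=2), |d|=8 (t=3); sum(t^3 - t) = 36.
        Var[W] = n(n+1)(2n+1)/24 - sum(t^3-t)/48 = 1710/24 - 36/48 = 70.5.
        z = (W - E[W]) / sqrt(Var[W]) = (19 - 22.5) / 8.3964 = -0.4168.
        Two-sided p = 2*Phi(z) = 0.676793.
Step 6: alpha = 0.1. fail to reject H0.

W+ = 26, W- = 19, W = min = 19, p = 0.676793, fail to reject H0.


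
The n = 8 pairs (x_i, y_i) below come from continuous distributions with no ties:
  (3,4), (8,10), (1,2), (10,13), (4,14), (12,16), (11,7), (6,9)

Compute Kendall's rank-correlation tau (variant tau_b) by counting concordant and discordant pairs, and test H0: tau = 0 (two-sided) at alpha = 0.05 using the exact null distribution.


Step 1: Enumerate the 28 unordered pairs (i,j) with i<j and classify each by sign(x_j-x_i) * sign(y_j-y_i).
  (1,2):dx=+5,dy=+6->C; (1,3):dx=-2,dy=-2->C; (1,4):dx=+7,dy=+9->C; (1,5):dx=+1,dy=+10->C
  (1,6):dx=+9,dy=+12->C; (1,7):dx=+8,dy=+3->C; (1,8):dx=+3,dy=+5->C; (2,3):dx=-7,dy=-8->C
  (2,4):dx=+2,dy=+3->C; (2,5):dx=-4,dy=+4->D; (2,6):dx=+4,dy=+6->C; (2,7):dx=+3,dy=-3->D
  (2,8):dx=-2,dy=-1->C; (3,4):dx=+9,dy=+11->C; (3,5):dx=+3,dy=+12->C; (3,6):dx=+11,dy=+14->C
  (3,7):dx=+10,dy=+5->C; (3,8):dx=+5,dy=+7->C; (4,5):dx=-6,dy=+1->D; (4,6):dx=+2,dy=+3->C
  (4,7):dx=+1,dy=-6->D; (4,8):dx=-4,dy=-4->C; (5,6):dx=+8,dy=+2->C; (5,7):dx=+7,dy=-7->D
  (5,8):dx=+2,dy=-5->D; (6,7):dx=-1,dy=-9->C; (6,8):dx=-6,dy=-7->C; (7,8):dx=-5,dy=+2->D
Step 2: C = 21, D = 7, total pairs = 28.
Step 3: tau = (C - D)/(n(n-1)/2) = (21 - 7)/28 = 0.500000.
Step 4: Exact two-sided p-value (enumerate n! = 40320 permutations of y under H0): p = 0.108681.
Step 5: alpha = 0.05. fail to reject H0.

tau_b = 0.5000 (C=21, D=7), p = 0.108681, fail to reject H0.


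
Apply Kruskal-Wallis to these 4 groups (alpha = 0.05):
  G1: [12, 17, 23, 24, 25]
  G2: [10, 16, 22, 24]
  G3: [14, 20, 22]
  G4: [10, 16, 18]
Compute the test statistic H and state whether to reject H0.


Step 1: Combine all N = 15 observations and assign midranks.
sorted (value, group, rank): (10,G2,1.5), (10,G4,1.5), (12,G1,3), (14,G3,4), (16,G2,5.5), (16,G4,5.5), (17,G1,7), (18,G4,8), (20,G3,9), (22,G2,10.5), (22,G3,10.5), (23,G1,12), (24,G1,13.5), (24,G2,13.5), (25,G1,15)
Step 2: Sum ranks within each group.
R_1 = 50.5 (n_1 = 5)
R_2 = 31 (n_2 = 4)
R_3 = 23.5 (n_3 = 3)
R_4 = 15 (n_4 = 3)
Step 3: H = 12/(N(N+1)) * sum(R_i^2/n_i) - 3(N+1)
     = 12/(15*16) * (50.5^2/5 + 31^2/4 + 23.5^2/3 + 15^2/3) - 3*16
     = 0.050000 * 1009.38 - 48
     = 2.469167.
Step 4: Ties present; correction factor C = 1 - 24/(15^3 - 15) = 0.992857. Corrected H = 2.469167 / 0.992857 = 2.486930.
Step 5: Under H0, H ~ chi^2(3); p-value = 0.477658.
Step 6: alpha = 0.05. fail to reject H0.

H = 2.4869, df = 3, p = 0.477658, fail to reject H0.


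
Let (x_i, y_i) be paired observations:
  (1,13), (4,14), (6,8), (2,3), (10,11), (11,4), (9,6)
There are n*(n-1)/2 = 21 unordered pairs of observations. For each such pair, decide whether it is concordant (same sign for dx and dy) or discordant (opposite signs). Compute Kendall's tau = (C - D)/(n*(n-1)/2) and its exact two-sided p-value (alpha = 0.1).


Step 1: Enumerate the 21 unordered pairs (i,j) with i<j and classify each by sign(x_j-x_i) * sign(y_j-y_i).
  (1,2):dx=+3,dy=+1->C; (1,3):dx=+5,dy=-5->D; (1,4):dx=+1,dy=-10->D; (1,5):dx=+9,dy=-2->D
  (1,6):dx=+10,dy=-9->D; (1,7):dx=+8,dy=-7->D; (2,3):dx=+2,dy=-6->D; (2,4):dx=-2,dy=-11->C
  (2,5):dx=+6,dy=-3->D; (2,6):dx=+7,dy=-10->D; (2,7):dx=+5,dy=-8->D; (3,4):dx=-4,dy=-5->C
  (3,5):dx=+4,dy=+3->C; (3,6):dx=+5,dy=-4->D; (3,7):dx=+3,dy=-2->D; (4,5):dx=+8,dy=+8->C
  (4,6):dx=+9,dy=+1->C; (4,7):dx=+7,dy=+3->C; (5,6):dx=+1,dy=-7->D; (5,7):dx=-1,dy=-5->C
  (6,7):dx=-2,dy=+2->D
Step 2: C = 8, D = 13, total pairs = 21.
Step 3: tau = (C - D)/(n(n-1)/2) = (8 - 13)/21 = -0.238095.
Step 4: Exact two-sided p-value (enumerate n! = 5040 permutations of y under H0): p = 0.561905.
Step 5: alpha = 0.1. fail to reject H0.

tau_b = -0.2381 (C=8, D=13), p = 0.561905, fail to reject H0.


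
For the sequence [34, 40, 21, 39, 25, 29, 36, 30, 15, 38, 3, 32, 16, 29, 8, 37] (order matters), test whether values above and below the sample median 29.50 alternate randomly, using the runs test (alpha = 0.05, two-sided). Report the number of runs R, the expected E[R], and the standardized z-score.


Step 1: Compute median = 29.50; label A = above, B = below.
Labels in order: AABABBAABABABBBA  (n_A = 8, n_B = 8)
Step 2: Count runs R = 11.
Step 3: Under H0 (random ordering), E[R] = 2*n_A*n_B/(n_A+n_B) + 1 = 2*8*8/16 + 1 = 9.0000.
        Var[R] = 2*n_A*n_B*(2*n_A*n_B - n_A - n_B) / ((n_A+n_B)^2 * (n_A+n_B-1)) = 14336/3840 = 3.7333.
        SD[R] = 1.9322.
Step 4: Continuity-corrected z = (R - 0.5 - E[R]) / SD[R] = (11 - 0.5 - 9.0000) / 1.9322 = 0.7763.
Step 5: Two-sided p-value via normal approximation = 2*(1 - Phi(|z|)) = 0.437558.
Step 6: alpha = 0.05. fail to reject H0.

R = 11, z = 0.7763, p = 0.437558, fail to reject H0.


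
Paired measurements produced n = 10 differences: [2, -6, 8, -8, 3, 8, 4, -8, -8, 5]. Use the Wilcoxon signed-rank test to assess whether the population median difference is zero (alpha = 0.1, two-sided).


Step 1: Drop any zero differences (none here) and take |d_i|.
|d| = [2, 6, 8, 8, 3, 8, 4, 8, 8, 5]
Step 2: Midrank |d_i| (ties get averaged ranks).
ranks: |2|->1, |6|->5, |8|->8, |8|->8, |3|->2, |8|->8, |4|->3, |8|->8, |8|->8, |5|->4
Step 3: Attach original signs; sum ranks with positive sign and with negative sign.
W+ = 1 + 8 + 2 + 8 + 3 + 4 = 26
W- = 5 + 8 + 8 + 8 = 29
(Check: W+ + W- = 55 should equal n(n+1)/2 = 55.)
Step 4: Test statistic W = min(W+, W-) = 26.
Step 5: Ties in |d|, so use the tie-corrected normal approximation.
        E[W] = n(n+1)/4 = 10*11/4 = 27.5.
        Tie groups: |d|=8 (t=5); sum(t^3 - t) = 120.
        Var[W] = n(n+1)(2n+1)/24 - sum(t^3-t)/48 = 2310/24 - 120/48 = 93.75.
        z = (W - E[W]) / sqrt(Var[W]) = (26 - 27.5) / 9.6825 = -0.1549.
        Two-sided p = 2*Phi(z) = 0.876885.
Step 6: alpha = 0.1. fail to reject H0.

W+ = 26, W- = 29, W = min = 26, p = 0.876885, fail to reject H0.


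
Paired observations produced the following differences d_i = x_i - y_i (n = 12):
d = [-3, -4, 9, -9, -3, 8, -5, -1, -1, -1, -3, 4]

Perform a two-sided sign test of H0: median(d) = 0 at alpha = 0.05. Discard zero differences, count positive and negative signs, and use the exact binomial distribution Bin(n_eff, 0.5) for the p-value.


Step 1: Discard zero differences. Original n = 12; n_eff = number of nonzero differences = 12.
Nonzero differences (with sign): -3, -4, +9, -9, -3, +8, -5, -1, -1, -1, -3, +4
Step 2: Count signs: positive = 3, negative = 9.
Step 3: Under H0: P(positive) = 0.5, so the number of positives S ~ Bin(12, 0.5).
Step 4: Two-sided exact p-value = sum of Bin(12,0.5) probabilities at or below the observed probability = 0.145996.
Step 5: alpha = 0.05. fail to reject H0.

n_eff = 12, pos = 3, neg = 9, p = 0.145996, fail to reject H0.
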